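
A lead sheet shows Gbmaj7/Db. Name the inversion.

Gbmaj7/Db means Gb major seventh with Db in the bass. Db is the fifth of Gb major seventh (Gb–Bb–Db–F), so this is second inversion.

second inversion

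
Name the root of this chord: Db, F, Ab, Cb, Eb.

Db

Reordering Db, F, Ab, Cb, Eb into stacked thirds gives Db–F–Ab–Cb–Eb; the bottom of that stack, Db, is the root.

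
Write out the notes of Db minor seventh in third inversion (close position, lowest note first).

Cb, Db, Fb, Ab

The chord tones are Db–Fb–Ab–Cb. With the seventh (Cb) lowest for third inversion: Cb, Db, Fb, Ab.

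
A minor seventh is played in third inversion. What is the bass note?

A minor seventh is A–C–E–G. Third inversion places the seventh in the bass: G.

G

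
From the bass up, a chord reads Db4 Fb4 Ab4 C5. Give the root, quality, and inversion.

Db minor-major seventh, root position

The pitch classes Db, Fb, Ab, C arrange in thirds as Db–Fb–Ab–C: a Db minor-major seventh chord.
With the root (Db) in the bass, the chord is in root position (figured bass 7).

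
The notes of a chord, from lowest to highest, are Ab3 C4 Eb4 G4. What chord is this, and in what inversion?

The pitch classes Ab, C, Eb, G arrange in thirds as Ab–C–Eb–G: an Ab major seventh chord.
Ab is the root of Ab major seventh; root in the bass means root position (figured bass 7).

Ab major seventh, root position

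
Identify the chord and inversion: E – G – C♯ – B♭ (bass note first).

C# diminished seventh, first inversion

The distinct note names are E, G, C#, Bb. Stacked in thirds they read C#–E–G–Bb, which is a diminished seventh chord on C#.
E is the third of C# diminished seventh; third in the bass means first inversion (figured bass 6/5).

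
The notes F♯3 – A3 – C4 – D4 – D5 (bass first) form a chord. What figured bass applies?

The notes F#, A, C, D stack in thirds as D–F#–A–C — a D dominant seventh chord. The bass F# is the third, so this is first inversion: figured 6/5.

6/5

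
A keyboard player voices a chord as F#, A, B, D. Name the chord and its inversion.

The distinct note names are F#, A, B, D. Stacked in thirds they read B–D–F#–A, which is a minor seventh chord on B.
F# is the fifth of B minor seventh; fifth in the bass means second inversion (figured bass 4/3).

B minor seventh, second inversion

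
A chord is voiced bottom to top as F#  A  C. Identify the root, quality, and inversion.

The pitch classes F#, A, C arrange in thirds as F#–A–C: an F# diminished triad.
The lowest note is F#, the root of the chord, so this is root position (figured bass 5/3).

F# diminished, root position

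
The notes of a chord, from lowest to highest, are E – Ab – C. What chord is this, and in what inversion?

Ab augmented, second inversion

The distinct note names are E, Ab, C. Stacked in thirds they read Ab–C–E, which is an augmented triad on Ab.
With the fifth (E) in the bass, the chord is in second inversion (figured bass 6/4).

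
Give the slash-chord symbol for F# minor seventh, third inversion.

F#m7/E

Third inversion of F# minor seventh has the seventh (E) in the bass. As a slash chord: F#m7/E.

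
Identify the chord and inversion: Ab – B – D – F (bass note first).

B diminished seventh, third inversion

The pitch classes Ab, B, D, F arrange in thirds as B–D–F–Ab: a B diminished seventh chord.
The lowest note is Ab, the seventh of the chord, so this is third inversion (figured bass 4/2).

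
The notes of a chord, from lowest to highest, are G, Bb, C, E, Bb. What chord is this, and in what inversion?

The pitch classes G, Bb, C, E arrange in thirds as C–E–G–Bb: a C dominant seventh chord.
The lowest note is G, the fifth of the chord, so this is second inversion (figured bass 4/3).

C dominant seventh, second inversion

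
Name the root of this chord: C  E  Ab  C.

Ab

C, E, Ab are the tones of an Ab augmented triad (Ab–C–E), making Ab the root.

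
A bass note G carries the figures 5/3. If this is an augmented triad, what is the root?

The figures 5/3 mean the root of the chord is in the bass. If G is the root of an augmented triad, the root is G (chord tones G–B–D#).

G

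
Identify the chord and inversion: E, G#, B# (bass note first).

The pitch classes E, G#, B# arrange in thirds as E–G#–B#: an E augmented triad.
The lowest note is E, the root of the chord, so this is root position (figured bass 5/3).

E augmented, root position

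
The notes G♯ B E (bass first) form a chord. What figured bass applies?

6

The notes G#, B, E stack in thirds as E–G#–B — an E major triad. The bass G# is the third, so this is first inversion: figured 6.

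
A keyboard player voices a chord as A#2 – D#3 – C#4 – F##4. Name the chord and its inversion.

D# dominant seventh, second inversion

The distinct note names are A#, D#, C#, F##. Stacked in thirds they read D#–F##–A#–C#, which is a dominant seventh chord on D#.
A# is the fifth of D# dominant seventh; fifth in the bass means second inversion (figured bass 4/3).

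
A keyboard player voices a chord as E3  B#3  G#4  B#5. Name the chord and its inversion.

The distinct note names are E, B#, G#. Stacked in thirds they read E–G#–B#, which is an augmented triad on E.
With the root (E) in the bass, the chord is in root position (figured bass 5/3).

E augmented, root position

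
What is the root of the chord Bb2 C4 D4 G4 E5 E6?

C

Reordering Bb, C, D, G, E into stacked thirds gives C–E–G–Bb–D; the bottom of that stack, C, is the root.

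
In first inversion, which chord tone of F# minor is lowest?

A

F# minor is F#–A–C#. First inversion places the third in the bass: A.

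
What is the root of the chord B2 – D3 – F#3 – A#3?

B

The distinct letter names are B, D, F#, A#. Arranged as a stack of thirds they read B–D–F#–A#, so B is the root (a B minor-major seventh chord).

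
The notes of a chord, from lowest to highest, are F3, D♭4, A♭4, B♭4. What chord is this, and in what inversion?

Bb minor seventh, second inversion

The pitch classes F, Db, Ab, Bb arrange in thirds as Bb–Db–F–Ab: a Bb minor seventh chord.
With the fifth (F) in the bass, the chord is in second inversion (figured bass 4/3).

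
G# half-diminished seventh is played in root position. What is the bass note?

G#

The root of G# half-diminished seventh (G#–B–D–F#) is G#; that is the bass in root position.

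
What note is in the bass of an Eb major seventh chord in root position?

The root of Eb major seventh (Eb–G–Bb–D) is Eb; that is the bass in root position.

Eb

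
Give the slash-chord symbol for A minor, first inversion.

First inversion of A minor has the third (C) in the bass. As a slash chord: Am/C.

Am/C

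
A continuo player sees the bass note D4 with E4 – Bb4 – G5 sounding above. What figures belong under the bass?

4/2

The notes D, E, Bb, G stack in thirds as E–G–Bb–D — an E half-diminished seventh chord. The bass D is the seventh, so this is third inversion: figured 4/2.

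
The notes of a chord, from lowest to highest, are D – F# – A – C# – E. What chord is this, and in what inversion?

The pitch classes D, F#, A, C#, E arrange in thirds as D–F#–A–C#–E: a D major ninth chord.
The lowest note is D, the root of the chord, so this is root position.

D major ninth, root position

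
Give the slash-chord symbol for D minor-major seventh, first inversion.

First inversion of D minor-major seventh has the third (F) in the bass. As a slash chord: Dm(maj7)/F.

Dm(maj7)/F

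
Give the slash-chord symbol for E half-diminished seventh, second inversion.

Eø7/Bb

Second inversion of E half-diminished seventh has the fifth (Bb) in the bass. As a slash chord: Eø7/Bb.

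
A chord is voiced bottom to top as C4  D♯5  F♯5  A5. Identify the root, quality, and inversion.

D# diminished seventh, third inversion

The pitch classes C, D#, F#, A arrange in thirds as D#–F#–A–C: a D# diminished seventh chord.
With the seventh (C) in the bass, the chord is in third inversion (figured bass 4/2).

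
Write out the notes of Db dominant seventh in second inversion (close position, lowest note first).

Ab, Cb, Db, F

The chord tones are Db–F–Ab–Cb. With the fifth (Ab) lowest for second inversion: Ab, Cb, Db, F.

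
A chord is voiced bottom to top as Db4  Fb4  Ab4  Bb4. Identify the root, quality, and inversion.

The distinct note names are Db, Fb, Ab, Bb. Stacked in thirds they read Bb–Db–Fb–Ab, which is a half-diminished seventh chord on Bb.
The lowest note is Db, the third of the chord, so this is first inversion (figured bass 6/5).

Bb half-diminished seventh, first inversion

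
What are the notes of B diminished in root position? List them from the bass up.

Spelling B diminished: B–D–F. In root position the root is bass, giving B, D, F from the bottom.

B, D, F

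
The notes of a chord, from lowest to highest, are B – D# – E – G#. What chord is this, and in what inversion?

E major seventh, second inversion

The pitch classes B, D#, E, G# arrange in thirds as E–G#–B–D#: an E major seventh chord.
With the fifth (B) in the bass, the chord is in second inversion (figured bass 4/3).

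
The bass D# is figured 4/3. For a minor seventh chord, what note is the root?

The figures 4/3 mean the fifth of the chord is in the bass. If D# is the fifth of a minor seventh chord, the root is G# (chord tones G#–B–D#–F#).

G#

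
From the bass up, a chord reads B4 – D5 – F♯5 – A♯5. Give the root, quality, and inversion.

The distinct note names are B, D, F#, A#. Stacked in thirds they read B–D–F#–A#, which is a minor-major seventh chord on B.
B is the root of B minor-major seventh; root in the bass means root position (figured bass 7).

B minor-major seventh, root position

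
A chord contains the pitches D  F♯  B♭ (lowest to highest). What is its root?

Bb

The distinct letter names are D, F#, Bb. Arranged as a stack of thirds they read Bb–D–F#, so Bb is the root (a Bb augmented triad).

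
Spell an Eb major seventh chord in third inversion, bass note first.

D, Eb, G, Bb

Spelling Eb major seventh: Eb–G–Bb–D. In third inversion the seventh is bass, giving D, Eb, G, Bb from the bottom.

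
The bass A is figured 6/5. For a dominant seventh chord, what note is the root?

F

The figures 6/5 mean the third of the chord is in the bass. If A is the third of a dominant seventh chord, the root is F (chord tones F–A–C–Eb).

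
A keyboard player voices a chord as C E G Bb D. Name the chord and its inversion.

C dominant ninth, root position

The distinct note names are C, E, G, Bb, D. Stacked in thirds they read C–E–G–Bb–D, which is a dominant ninth chord on C.
C is the root of C dominant ninth; root in the bass means root position.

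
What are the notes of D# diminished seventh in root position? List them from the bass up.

D#, F#, A, C

D# diminished seventh is D#–F#–A–C. Root position puts the root (D#) in the bass, with the remaining tones above: D#, F#, A, C.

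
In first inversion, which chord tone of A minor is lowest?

C

A minor is A–C–E. First inversion places the third in the bass: C.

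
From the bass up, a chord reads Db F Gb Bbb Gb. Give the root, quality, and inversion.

Gb minor-major seventh, second inversion

The pitch classes Db, F, Gb, Bbb arrange in thirds as Gb–Bbb–Db–F: a Gb minor-major seventh chord.
With the fifth (Db) in the bass, the chord is in second inversion (figured bass 4/3).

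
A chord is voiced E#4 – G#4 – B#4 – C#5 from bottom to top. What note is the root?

E#, G#, B#, C# are the tones of a C# major seventh chord (C#–E#–G#–B#), making C# the root.

C#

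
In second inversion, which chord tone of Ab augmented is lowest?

The fifth of Ab augmented (Ab–C–E) is E; that is the bass in second inversion.

E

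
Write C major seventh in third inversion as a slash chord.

Third inversion of C major seventh has the seventh (B) in the bass. As a slash chord: Cmaj7/B.

Cmaj7/B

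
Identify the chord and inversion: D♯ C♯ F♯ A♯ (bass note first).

Reducing to letter names: D#, C#, F#, A#. These stack in thirds as D#–F#–A#–C# — a D# minor seventh chord.
The lowest note is D#, the root of the chord, so this is root position (figured bass 7).

D# minor seventh, root position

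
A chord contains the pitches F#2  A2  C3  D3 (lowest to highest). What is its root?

D

The distinct letter names are F#, A, C, D. Arranged as a stack of thirds they read D–F#–A–C, so D is the root (a D dominant seventh chord).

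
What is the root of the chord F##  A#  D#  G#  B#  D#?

G#

The distinct letter names are F##, A#, D#, G#, B#. Arranged as a stack of thirds they read G#–B#–D#–F##–A#, so G# is the root (a G# major ninth chord).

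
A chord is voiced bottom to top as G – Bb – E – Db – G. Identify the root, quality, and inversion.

The pitch classes G, Bb, E, Db arrange in thirds as E–G–Bb–Db: an E diminished seventh chord.
G is the third of E diminished seventh; third in the bass means first inversion (figured bass 6/5).

E diminished seventh, first inversion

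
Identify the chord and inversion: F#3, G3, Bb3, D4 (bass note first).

Reducing to letter names: F#, G, Bb, D. These stack in thirds as G–Bb–D–F# — a G minor-major seventh chord.
F# is the seventh of G minor-major seventh; seventh in the bass means third inversion (figured bass 4/2).

G minor-major seventh, third inversion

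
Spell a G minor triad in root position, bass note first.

G minor is G–Bb–D. Root position puts the root (G) in the bass, with the remaining tones above: G, Bb, D.

G, Bb, D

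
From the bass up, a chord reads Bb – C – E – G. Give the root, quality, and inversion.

The pitch classes Bb, C, E, G arrange in thirds as C–E–G–Bb: a C dominant seventh chord.
With the seventh (Bb) in the bass, the chord is in third inversion (figured bass 4/2).

C dominant seventh, third inversion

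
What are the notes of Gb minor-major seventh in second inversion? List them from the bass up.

The chord tones are Gb–Bbb–Db–F. With the fifth (Db) lowest for second inversion: Db, F, Gb, Bbb.

Db, F, Gb, Bbb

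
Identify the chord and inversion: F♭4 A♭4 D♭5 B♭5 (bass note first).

Reducing to letter names: Fb, Ab, Db, Bb. These stack in thirds as Bb–Db–Fb–Ab — a Bb half-diminished seventh chord.
The lowest note is Fb, the fifth of the chord, so this is second inversion (figured bass 4/3).

Bb half-diminished seventh, second inversion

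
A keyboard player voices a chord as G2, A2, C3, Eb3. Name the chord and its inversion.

A half-diminished seventh, third inversion

The pitch classes G, A, C, Eb arrange in thirds as A–C–Eb–G: an A half-diminished seventh chord.
The lowest note is G, the seventh of the chord, so this is third inversion (figured bass 4/2).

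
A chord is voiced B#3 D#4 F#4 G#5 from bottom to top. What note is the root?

G#

Reordering B#, D#, F#, G# into stacked thirds gives G#–B#–D#–F#; the bottom of that stack, G#, is the root.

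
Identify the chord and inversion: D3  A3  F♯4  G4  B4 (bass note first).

The distinct note names are D, A, F#, G, B. Stacked in thirds they read G–B–D–F#–A, which is a major ninth chord on G.
D is the fifth of G major ninth; fifth in the bass means second inversion.

G major ninth, second inversion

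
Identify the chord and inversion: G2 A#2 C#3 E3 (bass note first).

Reducing to letter names: G, A#, C#, E. These stack in thirds as A#–C#–E–G — an A# diminished seventh chord.
With the seventh (G) in the bass, the chord is in third inversion (figured bass 4/2).

A# diminished seventh, third inversion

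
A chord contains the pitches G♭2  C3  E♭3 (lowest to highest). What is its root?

C

The distinct letter names are Gb, C, Eb. Arranged as a stack of thirds they read C–Eb–Gb, so C is the root (a C diminished triad).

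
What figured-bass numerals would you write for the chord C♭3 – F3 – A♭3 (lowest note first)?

The notes Cb, F, Ab stack in thirds as F–Ab–Cb — an F diminished triad. The bass Cb is the fifth, so this is second inversion: figured 6/4.

6/4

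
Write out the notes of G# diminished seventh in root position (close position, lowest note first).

G# diminished seventh is G#–B–D–F. Root position puts the root (G#) in the bass, with the remaining tones above: G#, B, D, F.

G#, B, D, F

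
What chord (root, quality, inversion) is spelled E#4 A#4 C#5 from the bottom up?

A# minor, second inversion

The pitch classes E#, A#, C# arrange in thirds as A#–C#–E#: an A# minor triad.
The lowest note is E#, the fifth of the chord, so this is second inversion (figured bass 6/4).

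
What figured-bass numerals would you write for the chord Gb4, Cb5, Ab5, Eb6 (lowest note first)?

The notes Gb, Cb, Ab, Eb stack in thirds as Ab–Cb–Eb–Gb — an Ab minor seventh chord. The bass Gb is the seventh, so this is third inversion: figured 4/2.

4/2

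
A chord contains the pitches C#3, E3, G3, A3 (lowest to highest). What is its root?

A

C#, E, G, A are the tones of an A dominant seventh chord (A–C#–E–G), making A the root.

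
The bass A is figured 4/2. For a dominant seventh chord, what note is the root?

The figures 4/2 mean the seventh of the chord is in the bass. If A is the seventh of a dominant seventh chord, the root is B (chord tones B–D#–F#–A).

B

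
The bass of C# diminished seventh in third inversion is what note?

C# diminished seventh is C#–E–G–Bb. Third inversion places the seventh in the bass: Bb.

Bb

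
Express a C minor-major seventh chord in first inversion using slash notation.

First inversion of C minor-major seventh has the third (Eb) in the bass. As a slash chord: Cm(maj7)/Eb.

Cm(maj7)/Eb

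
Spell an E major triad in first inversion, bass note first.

G#, B, E

Spelling E major: E–G#–B. In first inversion the third is bass, giving G#, B, E from the bottom.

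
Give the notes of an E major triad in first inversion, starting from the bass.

The chord tones are E–G#–B. With the third (G#) lowest for first inversion: G#, B, E.

G#, B, E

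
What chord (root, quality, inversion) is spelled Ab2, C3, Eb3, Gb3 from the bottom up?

The pitch classes Ab, C, Eb, Gb arrange in thirds as Ab–C–Eb–Gb: an Ab dominant seventh chord.
Ab is the root of Ab dominant seventh; root in the bass means root position (figured bass 7).

Ab dominant seventh, root position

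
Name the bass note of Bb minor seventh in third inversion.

Ab

In third inversion the seventh is lowest. For Bb minor seventh (Bb–Db–F–Ab) that is Ab.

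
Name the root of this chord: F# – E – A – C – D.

D

Reordering F#, E, A, C, D into stacked thirds gives D–F#–A–C–E; the bottom of that stack, D, is the root.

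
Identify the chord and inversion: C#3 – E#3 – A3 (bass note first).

A augmented, first inversion

Reducing to letter names: C#, E#, A. These stack in thirds as A–C#–E# — an A augmented triad.
C# is the third of A augmented; third in the bass means first inversion (figured bass 6).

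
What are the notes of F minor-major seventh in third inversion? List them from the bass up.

E, F, Ab, C

The chord tones are F–Ab–C–E. With the seventh (E) lowest for third inversion: E, F, Ab, C.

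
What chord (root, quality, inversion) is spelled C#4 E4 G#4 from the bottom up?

C# minor, root position

Reducing to letter names: C#, E, G#. These stack in thirds as C#–E–G# — a C# minor triad.
The lowest note is C#, the root of the chord, so this is root position (figured bass 5/3).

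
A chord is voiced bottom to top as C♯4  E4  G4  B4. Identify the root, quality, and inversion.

C# half-diminished seventh, root position

Reducing to letter names: C#, E, G, B. These stack in thirds as C#–E–G–B — a C# half-diminished seventh chord.
C# is the root of C# half-diminished seventh; root in the bass means root position (figured bass 7).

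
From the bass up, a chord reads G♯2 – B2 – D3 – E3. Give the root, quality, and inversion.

The pitch classes G#, B, D, E arrange in thirds as E–G#–B–D: an E dominant seventh chord.
The lowest note is G#, the third of the chord, so this is first inversion (figured bass 6/5).

E dominant seventh, first inversion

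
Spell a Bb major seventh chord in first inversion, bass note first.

D, F, A, Bb

The chord tones are Bb–D–F–A. With the third (D) lowest for first inversion: D, F, A, Bb.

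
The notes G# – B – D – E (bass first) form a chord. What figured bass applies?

The notes G#, B, D, E stack in thirds as E–G#–B–D — an E dominant seventh chord. The bass G# is the third, so this is first inversion: figured 6/5.

6/5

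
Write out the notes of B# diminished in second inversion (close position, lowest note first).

F#, B#, D#

The chord tones are B#–D#–F#. With the fifth (F#) lowest for second inversion: F#, B#, D#.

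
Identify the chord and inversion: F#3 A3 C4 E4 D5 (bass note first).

The distinct note names are F#, A, C, E, D. Stacked in thirds they read D–F#–A–C–E, which is a dominant ninth chord on D.
F# is the third of D dominant ninth; third in the bass means first inversion.

D dominant ninth, first inversion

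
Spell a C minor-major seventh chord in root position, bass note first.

C, Eb, G, B

C minor-major seventh is C–Eb–G–B. Root position puts the root (C) in the bass, with the remaining tones above: C, Eb, G, B.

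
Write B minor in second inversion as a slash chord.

Bm/F#

Second inversion of B minor has the fifth (F#) in the bass. As a slash chord: Bm/F#.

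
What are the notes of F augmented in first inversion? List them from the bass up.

The chord tones are F–A–C#. With the third (A) lowest for first inversion: A, C#, F.

A, C#, F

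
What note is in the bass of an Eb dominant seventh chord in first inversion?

Eb dominant seventh is Eb–G–Bb–Db. First inversion places the third in the bass: G.

G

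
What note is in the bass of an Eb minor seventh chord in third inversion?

Eb minor seventh is Eb–Gb–Bb–Db. Third inversion places the seventh in the bass: Db.

Db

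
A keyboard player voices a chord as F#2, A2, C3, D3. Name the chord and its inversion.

The distinct note names are F#, A, C, D. Stacked in thirds they read D–F#–A–C, which is a dominant seventh chord on D.
F# is the third of D dominant seventh; third in the bass means first inversion (figured bass 6/5).

D dominant seventh, first inversion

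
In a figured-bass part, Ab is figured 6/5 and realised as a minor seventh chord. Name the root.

F

The figures 6/5 mean the third of the chord is in the bass. If Ab is the third of a minor seventh chord, the root is F (chord tones F–Ab–C–Eb).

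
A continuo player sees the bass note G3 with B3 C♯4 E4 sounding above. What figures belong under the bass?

4/3

The notes G, B, C#, E stack in thirds as C#–E–G–B — a C# half-diminished seventh chord. The bass G is the fifth, so this is second inversion: figured 4/3.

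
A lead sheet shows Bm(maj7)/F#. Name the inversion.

second inversion

Bm(maj7)/F# means B minor-major seventh with F# in the bass. F# is the fifth of B minor-major seventh (B–D–F#–A#), so this is second inversion.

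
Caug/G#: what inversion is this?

Caug/G# means C augmented with G# in the bass. G# is the fifth of C augmented (C–E–G#), so this is second inversion.

second inversion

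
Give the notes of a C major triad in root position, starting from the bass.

C, E, G

Spelling C major: C–E–G. In root position the root is bass, giving C, E, G from the bottom.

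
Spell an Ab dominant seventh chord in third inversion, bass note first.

Gb, Ab, C, Eb

Spelling Ab dominant seventh: Ab–C–Eb–Gb. In third inversion the seventh is bass, giving Gb, Ab, C, Eb from the bottom.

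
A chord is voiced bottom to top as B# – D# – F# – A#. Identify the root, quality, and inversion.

Reducing to letter names: B#, D#, F#, A#. These stack in thirds as B#–D#–F#–A# — a B# half-diminished seventh chord.
B# is the root of B# half-diminished seventh; root in the bass means root position (figured bass 7).

B# half-diminished seventh, root position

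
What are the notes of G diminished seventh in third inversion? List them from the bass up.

Spelling G diminished seventh: G–Bb–Db–Fb. In third inversion the seventh is bass, giving Fb, G, Bb, Db from the bottom.

Fb, G, Bb, Db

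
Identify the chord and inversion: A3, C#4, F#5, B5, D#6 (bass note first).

Reducing to letter names: A, C#, F#, B, D#. These stack in thirds as B–D#–F#–A–C# — a B dominant ninth chord.
A is the seventh of B dominant ninth; seventh in the bass means third inversion.

B dominant ninth, third inversion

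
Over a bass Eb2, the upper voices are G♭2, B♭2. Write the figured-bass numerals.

5/3

The notes Eb, Gb, Bb stack in thirds as Eb–Gb–Bb — an Eb minor triad. The bass Eb is the root, so this is root position: figured 5/3.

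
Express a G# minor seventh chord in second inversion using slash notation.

Second inversion of G# minor seventh has the fifth (D#) in the bass. As a slash chord: G#m7/D#.

G#m7/D#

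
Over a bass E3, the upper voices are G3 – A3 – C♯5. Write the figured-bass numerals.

4/3

The notes E, G, A, C# stack in thirds as A–C#–E–G — an A dominant seventh chord. The bass E is the fifth, so this is second inversion: figured 4/3.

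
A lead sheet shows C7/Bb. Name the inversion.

third inversion

C7/Bb means C dominant seventh with Bb in the bass. Bb is the seventh of C dominant seventh (C–E–G–Bb), so this is third inversion.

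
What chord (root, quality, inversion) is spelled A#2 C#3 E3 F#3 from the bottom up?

The pitch classes A#, C#, E, F# arrange in thirds as F#–A#–C#–E: an F# dominant seventh chord.
The lowest note is A#, the third of the chord, so this is first inversion (figured bass 6/5).

F# dominant seventh, first inversion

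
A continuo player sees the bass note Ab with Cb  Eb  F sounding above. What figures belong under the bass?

6/5

The notes Ab, Cb, Eb, F stack in thirds as F–Ab–Cb–Eb — an F half-diminished seventh chord. The bass Ab is the third, so this is first inversion: figured 6/5.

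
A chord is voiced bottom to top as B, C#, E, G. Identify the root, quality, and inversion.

C# half-diminished seventh, third inversion

Reducing to letter names: B, C#, E, G. These stack in thirds as C#–E–G–B — a C# half-diminished seventh chord.
With the seventh (B) in the bass, the chord is in third inversion (figured bass 4/2).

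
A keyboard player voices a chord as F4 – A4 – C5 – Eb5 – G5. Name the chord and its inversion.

The pitch classes F, A, C, Eb, G arrange in thirds as F–A–C–Eb–G: an F dominant ninth chord.
With the root (F) in the bass, the chord is in root position.

F dominant ninth, root position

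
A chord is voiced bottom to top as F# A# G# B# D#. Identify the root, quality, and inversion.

G# dominant ninth, third inversion

Reducing to letter names: F#, A#, G#, B#, D#. These stack in thirds as G#–B#–D#–F#–A# — a G# dominant ninth chord.
The lowest note is F#, the seventh of the chord, so this is third inversion.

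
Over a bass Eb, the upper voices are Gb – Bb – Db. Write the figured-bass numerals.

The notes Eb, Gb, Bb, Db stack in thirds as Eb–Gb–Bb–Db — an Eb minor seventh chord. The bass Eb is the root, so this is root position: figured 7.

7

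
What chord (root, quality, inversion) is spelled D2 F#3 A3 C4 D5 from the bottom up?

The distinct note names are D, F#, A, C. Stacked in thirds they read D–F#–A–C, which is a dominant seventh chord on D.
D is the root of D dominant seventh; root in the bass means root position (figured bass 7).

D dominant seventh, root position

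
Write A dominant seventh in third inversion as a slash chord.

Third inversion of A dominant seventh has the seventh (G) in the bass. As a slash chord: A7/G.

A7/G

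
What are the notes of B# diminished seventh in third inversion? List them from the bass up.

Spelling B# diminished seventh: B#–D#–F#–A. In third inversion the seventh is bass, giving A, B#, D#, F# from the bottom.

A, B#, D#, F#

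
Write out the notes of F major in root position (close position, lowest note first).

The chord tones are F–A–C. With the root (F) lowest for root position: F, A, C.

F, A, C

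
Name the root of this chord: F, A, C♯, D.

D

F, A, C#, D are the tones of a D minor-major seventh chord (D–F–A–C#), making D the root.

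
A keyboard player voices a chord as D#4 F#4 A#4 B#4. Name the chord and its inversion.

B# half-diminished seventh, first inversion

The pitch classes D#, F#, A#, B# arrange in thirds as B#–D#–F#–A#: a B# half-diminished seventh chord.
With the third (D#) in the bass, the chord is in first inversion (figured bass 6/5).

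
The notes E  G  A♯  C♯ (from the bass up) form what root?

The distinct letter names are E, G, A#, C#. Arranged as a stack of thirds they read A#–C#–E–G, so A# is the root (an A# diminished seventh chord).

A#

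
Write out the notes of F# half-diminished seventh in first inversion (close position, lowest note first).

The chord tones are F#–A–C–E. With the third (A) lowest for first inversion: A, C, E, F#.

A, C, E, F#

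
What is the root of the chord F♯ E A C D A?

D

Reordering F#, E, A, C, D into stacked thirds gives D–F#–A–C–E; the bottom of that stack, D, is the root.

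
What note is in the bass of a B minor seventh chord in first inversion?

D

The third of B minor seventh (B–D–F#–A) is D; that is the bass in first inversion.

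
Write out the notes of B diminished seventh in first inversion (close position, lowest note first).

D, F, Ab, B

The chord tones are B–D–F–Ab. With the third (D) lowest for first inversion: D, F, Ab, B.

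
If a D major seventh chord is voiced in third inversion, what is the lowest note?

D major seventh is D–F#–A–C#. Third inversion places the seventh in the bass: C#.

C#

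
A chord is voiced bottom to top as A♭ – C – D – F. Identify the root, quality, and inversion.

The pitch classes Ab, C, D, F arrange in thirds as D–F–Ab–C: a D half-diminished seventh chord.
With the fifth (Ab) in the bass, the chord is in second inversion (figured bass 4/3).

D half-diminished seventh, second inversion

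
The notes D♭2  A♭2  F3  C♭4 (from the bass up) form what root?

The distinct letter names are Db, Ab, F, Cb. Arranged as a stack of thirds they read Db–F–Ab–Cb, so Db is the root (a Db dominant seventh chord).

Db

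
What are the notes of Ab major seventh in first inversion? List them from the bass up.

Spelling Ab major seventh: Ab–C–Eb–G. In first inversion the third is bass, giving C, Eb, G, Ab from the bottom.

C, Eb, G, Ab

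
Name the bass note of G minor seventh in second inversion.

G minor seventh is G–Bb–D–F. Second inversion places the fifth in the bass: D.

D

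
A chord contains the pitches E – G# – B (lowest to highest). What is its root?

E

The distinct letter names are E, G#, B. Arranged as a stack of thirds they read E–G#–B, so E is the root (an E major triad).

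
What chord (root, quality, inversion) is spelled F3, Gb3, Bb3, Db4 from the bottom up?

Gb major seventh, third inversion

The pitch classes F, Gb, Bb, Db arrange in thirds as Gb–Bb–Db–F: a Gb major seventh chord.
With the seventh (F) in the bass, the chord is in third inversion (figured bass 4/2).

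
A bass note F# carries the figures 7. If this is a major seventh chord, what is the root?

F#

The figures 7 mean the root of the chord is in the bass. If F# is the root of a major seventh chord, the root is F# (chord tones F#–A#–C#–E#).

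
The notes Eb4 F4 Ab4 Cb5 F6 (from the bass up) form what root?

Eb, F, Ab, Cb are the tones of an F half-diminished seventh chord (F–Ab–Cb–Eb), making F the root.

F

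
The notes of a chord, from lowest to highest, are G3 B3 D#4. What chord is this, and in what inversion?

Reducing to letter names: G, B, D#. These stack in thirds as G–B–D# — a G augmented triad.
With the root (G) in the bass, the chord is in root position (figured bass 5/3).

G augmented, root position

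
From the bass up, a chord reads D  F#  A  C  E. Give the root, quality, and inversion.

The pitch classes D, F#, A, C, E arrange in thirds as D–F#–A–C–E: a D dominant ninth chord.
D is the root of D dominant ninth; root in the bass means root position.

D dominant ninth, root position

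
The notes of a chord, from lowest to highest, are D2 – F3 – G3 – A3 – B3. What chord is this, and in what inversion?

G dominant ninth, second inversion

The distinct note names are D, F, G, A, B. Stacked in thirds they read G–B–D–F–A, which is a dominant ninth chord on G.
The lowest note is D, the fifth of the chord, so this is second inversion.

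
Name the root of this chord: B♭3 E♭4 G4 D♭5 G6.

Eb

Bb, Eb, G, Db are the tones of an Eb dominant seventh chord (Eb–G–Bb–Db), making Eb the root.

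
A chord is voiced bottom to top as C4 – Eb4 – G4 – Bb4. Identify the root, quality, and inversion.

C minor seventh, root position

The pitch classes C, Eb, G, Bb arrange in thirds as C–Eb–G–Bb: a C minor seventh chord.
With the root (C) in the bass, the chord is in root position (figured bass 7).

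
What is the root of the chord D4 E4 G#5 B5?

Reordering D, E, G#, B into stacked thirds gives E–G#–B–D; the bottom of that stack, E, is the root.

E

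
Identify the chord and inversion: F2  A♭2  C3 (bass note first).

F minor, root position

The pitch classes F, Ab, C arrange in thirds as F–Ab–C: an F minor triad.
The lowest note is F, the root of the chord, so this is root position (figured bass 5/3).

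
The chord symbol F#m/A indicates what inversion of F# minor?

first inversion

F#m/A means F# minor with A in the bass. A is the third of F# minor (F#–A–C#), so this is first inversion.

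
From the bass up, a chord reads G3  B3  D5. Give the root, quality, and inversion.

G major, root position

Reducing to letter names: G, B, D. These stack in thirds as G–B–D — a G major triad.
With the root (G) in the bass, the chord is in root position (figured bass 5/3).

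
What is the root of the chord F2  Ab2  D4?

F, Ab, D are the tones of a D diminished triad (D–F–Ab), making D the root.

D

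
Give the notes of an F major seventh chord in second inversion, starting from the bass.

F major seventh is F–A–C–E. Second inversion puts the fifth (C) in the bass, with the remaining tones above: C, E, F, A.

C, E, F, A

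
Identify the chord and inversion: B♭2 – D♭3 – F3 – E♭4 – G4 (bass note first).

Eb dominant ninth, second inversion

Reducing to letter names: Bb, Db, F, Eb, G. These stack in thirds as Eb–G–Bb–Db–F — an Eb dominant ninth chord.
Bb is the fifth of Eb dominant ninth; fifth in the bass means second inversion.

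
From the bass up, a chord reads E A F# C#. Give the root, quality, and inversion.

F# minor seventh, third inversion

The pitch classes E, A, F#, C# arrange in thirds as F#–A–C#–E: an F# minor seventh chord.
With the seventh (E) in the bass, the chord is in third inversion (figured bass 4/2).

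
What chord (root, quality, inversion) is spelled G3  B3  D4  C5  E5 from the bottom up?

C major ninth, second inversion

The pitch classes G, B, D, C, E arrange in thirds as C–E–G–B–D: a C major ninth chord.
G is the fifth of C major ninth; fifth in the bass means second inversion.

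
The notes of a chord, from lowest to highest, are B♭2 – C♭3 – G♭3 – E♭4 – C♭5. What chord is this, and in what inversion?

Cb major seventh, third inversion

Reducing to letter names: Bb, Cb, Gb, Eb. These stack in thirds as Cb–Eb–Gb–Bb — a Cb major seventh chord.
Bb is the seventh of Cb major seventh; seventh in the bass means third inversion (figured bass 4/2).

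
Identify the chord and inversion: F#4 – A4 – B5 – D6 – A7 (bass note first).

B minor seventh, second inversion

The pitch classes F#, A, B, D arrange in thirds as B–D–F#–A: a B minor seventh chord.
The lowest note is F#, the fifth of the chord, so this is second inversion (figured bass 4/3).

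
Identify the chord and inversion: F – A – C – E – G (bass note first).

The pitch classes F, A, C, E, G arrange in thirds as F–A–C–E–G: an F major ninth chord.
F is the root of F major ninth; root in the bass means root position.

F major ninth, root position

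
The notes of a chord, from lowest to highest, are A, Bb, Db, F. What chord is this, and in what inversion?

Bb minor-major seventh, third inversion

The distinct note names are A, Bb, Db, F. Stacked in thirds they read Bb–Db–F–A, which is a minor-major seventh chord on Bb.
With the seventh (A) in the bass, the chord is in third inversion (figured bass 4/2).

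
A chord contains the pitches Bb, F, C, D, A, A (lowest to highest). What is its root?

Reordering Bb, F, C, D, A into stacked thirds gives Bb–D–F–A–C; the bottom of that stack, Bb, is the root.

Bb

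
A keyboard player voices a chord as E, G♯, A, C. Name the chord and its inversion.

A minor-major seventh, second inversion

Reducing to letter names: E, G#, A, C. These stack in thirds as A–C–E–G# — an A minor-major seventh chord.
E is the fifth of A minor-major seventh; fifth in the bass means second inversion (figured bass 4/3).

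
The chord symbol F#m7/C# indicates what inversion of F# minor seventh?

second inversion

F#m7/C# means F# minor seventh with C# in the bass. C# is the fifth of F# minor seventh (F#–A–C#–E), so this is second inversion.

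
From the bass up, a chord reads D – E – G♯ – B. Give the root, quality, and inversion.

Reducing to letter names: D, E, G#, B. These stack in thirds as E–G#–B–D — an E dominant seventh chord.
With the seventh (D) in the bass, the chord is in third inversion (figured bass 4/2).

E dominant seventh, third inversion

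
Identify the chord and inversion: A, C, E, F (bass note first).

The pitch classes A, C, E, F arrange in thirds as F–A–C–E: an F major seventh chord.
The lowest note is A, the third of the chord, so this is first inversion (figured bass 6/5).

F major seventh, first inversion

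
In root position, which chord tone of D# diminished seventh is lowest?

In root position the root is lowest. For D# diminished seventh (D#–F#–A–C) that is D#.

D#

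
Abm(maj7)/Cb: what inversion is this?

Abm(maj7)/Cb means Ab minor-major seventh with Cb in the bass. Cb is the third of Ab minor-major seventh (Ab–Cb–Eb–G), so this is first inversion.

first inversion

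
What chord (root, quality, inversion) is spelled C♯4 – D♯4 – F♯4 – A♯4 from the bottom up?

The pitch classes C#, D#, F#, A# arrange in thirds as D#–F#–A#–C#: a D# minor seventh chord.
The lowest note is C#, the seventh of the chord, so this is third inversion (figured bass 4/2).

D# minor seventh, third inversion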